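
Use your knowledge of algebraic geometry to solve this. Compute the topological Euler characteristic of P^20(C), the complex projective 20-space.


The complex projective space P^20 has one cell in each even real dimension 0, 2, ..., 40.
The cohomology groups are H^{2k}(P^20) = Z for k = 0,...,20, and 0 otherwise.
Euler characteristic = sum of Betti numbers = 1 per even-dimensional cohomology group.
chi(P^20) = 20 + 1 = 21

21


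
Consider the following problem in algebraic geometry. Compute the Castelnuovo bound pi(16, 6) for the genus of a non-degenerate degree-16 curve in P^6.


Castelnuovo's bound: write d - 1 = m(r-1) + epsilon with 0 <= epsilon < r-1.
d - 1 = 16 - 1 = 15
r - 1 = 6 - 1 = 5
15 = 3*5 + 0, so m = 3, epsilon = 0
pi(d, r) = m(m-1)(r-1)/2 + m*epsilon
= 3*2*5/2 + 3*0
= 30/2 + 0
= 15 + 0 = 15

15


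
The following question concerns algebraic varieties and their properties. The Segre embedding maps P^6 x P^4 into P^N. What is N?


The Segre embedding maps P^m x P^n into P^N via
all products of coordinates from each factor.
N = (m+1)(n+1) - 1
N = (6+1)(4+1) - 1
N = 7*5 - 1
N = 35 - 1 = 34

34


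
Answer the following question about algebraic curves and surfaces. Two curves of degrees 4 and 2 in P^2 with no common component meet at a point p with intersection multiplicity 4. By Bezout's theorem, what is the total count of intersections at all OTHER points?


By Bezout's theorem, the total intersection number is d1 * d2.
Total = 4 * 2 = 8
Intersection multiplicity at p = 4
Remaining intersections = 8 - 4 = 4

4


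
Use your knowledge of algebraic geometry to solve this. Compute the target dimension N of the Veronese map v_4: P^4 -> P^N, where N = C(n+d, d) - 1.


The Veronese embedding v_d: P^n -> P^N maps each point to all
degree-d monomials in n+1 homogeneous coordinates.
N = C(n+d, d) - 1
N = C(4+4, 4) - 1
N = C(8, 4) - 1
C(8, 4) = 70
N = 70 - 1 = 69

69


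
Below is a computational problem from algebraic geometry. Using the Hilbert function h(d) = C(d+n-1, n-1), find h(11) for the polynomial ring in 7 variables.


The Hilbert function for the polynomial ring in 7 variables is:
h(d) = C(d+n-1, n-1)
h(11) = C(11+7-1, 7-1) = C(17, 6)
= 17! / (6! * 11!)
= 12376

12376


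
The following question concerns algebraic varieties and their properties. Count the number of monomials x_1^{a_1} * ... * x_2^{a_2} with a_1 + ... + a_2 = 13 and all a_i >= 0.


The number of degree-13 monomials in 2 variables is C(d+n-1, n-1).
= C(13+2-1, 2-1) = C(14, 1)
= 14

14


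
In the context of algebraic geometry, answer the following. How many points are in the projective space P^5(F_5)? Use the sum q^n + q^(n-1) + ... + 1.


P^5(F_5) has (q^(n+1) - 1)/(q - 1) points.
= 5^5 + 5^4 + 5^3 + 5^2 + 5^1 + 5^0
= 3125 + 625 + 125 + 25 + 5 + 1
= 3906

3906


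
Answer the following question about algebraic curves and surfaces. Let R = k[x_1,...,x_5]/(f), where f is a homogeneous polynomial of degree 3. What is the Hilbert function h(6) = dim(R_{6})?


For R = k[x_1,...,x_n]/(f) with f homogeneous of degree e:
The Hilbert series is (1 - t^e)/(1 - t)^n.
So h(d) = C(d+n-1, n-1) - C(d-e+n-1, n-1) for d >= e.
With n=5, e=3, d=6:
C(6+5-1, 5-1) = C(10, 4) = 210
C(6-3+5-1, 5-1) = C(7, 4) = 35
h(6) = 210 - 35 = 175

175


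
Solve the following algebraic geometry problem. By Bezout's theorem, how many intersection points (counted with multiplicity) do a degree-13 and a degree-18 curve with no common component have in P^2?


Bezout's theorem states the intersection count equals the product of degrees.
Intersection count = 13 * 18 = 234

234


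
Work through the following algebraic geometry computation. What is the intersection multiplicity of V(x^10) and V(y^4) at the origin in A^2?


The intersection multiplicity of V(x^a) and V(y^b) at the origin is:
I(O; V(x^10), V(y^4)) = dim_k(k[x,y]/(x^10, y^4))
A basis for k[x,y]/(x^10, y^4) is the set of monomials x^i * y^j
where 0 <= i < 10 and 0 <= j < 4.
The number of such monomials is 10 * 4 = 40

40


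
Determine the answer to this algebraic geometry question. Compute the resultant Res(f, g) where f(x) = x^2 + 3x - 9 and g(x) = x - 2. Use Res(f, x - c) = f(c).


For Res(f, x - c), we evaluate f at x = c.
f(2) = 2^2 + 3*2 - 9
= 4 + 6 - 9
= 10 - 9 = 1
Res(f, g) = 1

1


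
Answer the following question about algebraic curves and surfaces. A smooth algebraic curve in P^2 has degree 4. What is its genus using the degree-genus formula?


Using the genus formula for smooth plane curves:
g = (d-1)(d-2)/2
g = (4-1)(4-2)/2
g = 3*2/2
g = 6/2 = 3

3


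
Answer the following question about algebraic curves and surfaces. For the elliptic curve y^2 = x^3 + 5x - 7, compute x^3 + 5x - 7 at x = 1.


Compute x^3 + 5x - 7 at x = 1:
x^3 = 1^3 = 1
5*x = 5*1 = 5
Sum: 1 + 5 - 7 = -1

-1


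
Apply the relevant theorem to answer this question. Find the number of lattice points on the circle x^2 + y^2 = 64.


Systematically check integer values of x where x^2 <= 64.
For each valid x, check if 64 - x^2 is a perfect square.
x=0: 64 - 0 = 64, sqrt = 8 (valid)
x=8: 64 - 64 = 0, sqrt = 0 (valid)
Total integer solutions found: 4

4


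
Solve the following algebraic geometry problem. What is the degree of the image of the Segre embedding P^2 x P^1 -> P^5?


The degree of the Segre variety P^2 x P^1 is C(m+n, m).
= C(3, 2)
= 3

3


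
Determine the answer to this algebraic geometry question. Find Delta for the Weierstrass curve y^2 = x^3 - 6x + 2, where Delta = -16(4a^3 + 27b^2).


Compute each component:
4a^3 = 4*(-6)^3 = 4*(-216) = -864
27b^2 = 27*2^2 = 27*4 = 108
4a^3 + 27b^2 = -864 + 108 = -756
Delta = -16*(-756) = 12096

12096


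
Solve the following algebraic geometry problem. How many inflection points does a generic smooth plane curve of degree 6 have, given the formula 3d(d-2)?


For a general smooth plane curve C of degree d, the inflection points are
the intersection of C with its Hessian curve, which has degree 3(d-2).
By Bezout, the total intersection number is d * 3(d-2) = 6 * 12 = 72.
For a general curve every flex is ordinary, so each contributes
multiplicity 1 to C·Hess(C), and the number of distinct inflection
points is 3d(d-2).
Inflection points = 3*6*(6-2) = 3*6*4 = 72

72


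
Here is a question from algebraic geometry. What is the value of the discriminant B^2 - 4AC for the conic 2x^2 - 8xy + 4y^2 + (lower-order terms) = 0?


The discriminant of a conic Ax^2 + Bxy + Cy^2 + ... = 0 is B^2 - 4AC.
B^2 = (-8)^2 = 64
4AC = 4*2*4 = 32
Discriminant = 64 - 32 = 32

32


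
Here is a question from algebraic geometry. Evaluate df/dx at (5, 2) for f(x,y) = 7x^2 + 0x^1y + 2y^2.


df/dx = 2*7*x^1 + 1*0*x^0*y
At (5,2): 2*7*5^1 + 1*0*5^0*2
= 70 + 0
= 70

70


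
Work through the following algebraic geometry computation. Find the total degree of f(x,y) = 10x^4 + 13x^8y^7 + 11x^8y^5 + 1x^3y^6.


Examine each term for its total degree (sum of exponents).
  Term '10x^4' has total degree 4+0 = 4.
  Term '13x^8y^7' has total degree 8+7 = 15.
  Term '11x^8y^5' has total degree 8+5 = 13.
  Term '1x^3y^6' has total degree 3+6 = 9.
The maximum total degree among all terms is 15.

15


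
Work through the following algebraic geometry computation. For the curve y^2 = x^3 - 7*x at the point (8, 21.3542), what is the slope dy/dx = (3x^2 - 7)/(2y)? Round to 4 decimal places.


Using implicit differentiation of y^2 = x^3 - 7*x:
2y * dy/dx = 3x^2 - 7
dy/dx = (3x^2 - 7)/(2y)
Numerator: 3*8^2 - 7 = 185
Denominator: 2*21.3542 = 42.7084
dy/dx = 185/42.7084 = 4.3317

4.3317


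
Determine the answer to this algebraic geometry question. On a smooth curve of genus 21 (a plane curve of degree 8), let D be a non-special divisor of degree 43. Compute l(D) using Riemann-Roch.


First, compute the genus of a smooth plane curve of degree 8:
g = (d-1)(d-2)/2 = (8-1)(8-2)/2 = 21
For a non-special divisor D (i.e., h^1(D) = 0), Riemann-Roch gives:
l(D) = deg(D) - g + 1
Since deg(D) = 43 >= 2g - 1 = 41, D is non-special.
l(D) = 43 - 21 + 1 = 23

23


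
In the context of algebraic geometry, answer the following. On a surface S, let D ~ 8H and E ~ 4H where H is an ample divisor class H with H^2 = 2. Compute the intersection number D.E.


Using bilinearity of the intersection pairing on a surface S:
(aH).(bH) = ab * (H.H)
We have H^2 = 2.
D.E = (8H).(4H) = 8*4*2
= 32*2
= 64

64


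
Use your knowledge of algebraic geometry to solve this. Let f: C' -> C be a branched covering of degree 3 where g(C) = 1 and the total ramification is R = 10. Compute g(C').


Riemann-Hurwitz formula: 2g' - 2 = d(2g - 2) + R
Given: d = 3, g = 1, R = 10
2g' - 2 = 3*(2*1 - 2) + 10
2g' - 2 = 3*0 + 10
2g' - 2 = 0 + 10 = 10
2g' = 12
g' = 6

6


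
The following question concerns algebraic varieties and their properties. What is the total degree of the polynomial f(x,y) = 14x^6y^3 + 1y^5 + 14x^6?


Examine each term for its total degree (sum of exponents).
  Term '14x^6y^3' has total degree 6+3 = 9.
  Term '1y^5' has total degree 0+5 = 5.
  Term '14x^6' has total degree 6+0 = 6.
The maximum total degree among all terms is 9.

9


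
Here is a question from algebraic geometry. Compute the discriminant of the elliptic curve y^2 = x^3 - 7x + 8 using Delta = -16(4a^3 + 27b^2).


Compute each component:
4a^3 = 4*(-7)^3 = 4*(-343) = -1372
27b^2 = 27*8^2 = 27*64 = 1728
4a^3 + 27b^2 = -1372 + 1728 = 356
Delta = -16*356 = -5696

-5696


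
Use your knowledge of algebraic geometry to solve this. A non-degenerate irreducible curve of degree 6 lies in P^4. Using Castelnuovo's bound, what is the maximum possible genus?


Castelnuovo's bound: write d - 1 = m(r-1) + epsilon with 0 <= epsilon < r-1.
d - 1 = 6 - 1 = 5
r - 1 = 4 - 1 = 3
5 = 1*3 + 2, so m = 1, epsilon = 2
pi(d, r) = m(m-1)(r-1)/2 + m*epsilon
= 1*0*3/2 + 1*2
= 0/2 + 2
= 0 + 2 = 2

2


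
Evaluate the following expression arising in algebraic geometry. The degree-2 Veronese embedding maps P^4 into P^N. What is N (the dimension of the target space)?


The Veronese embedding v_d: P^n -> P^N maps each point to all
degree-d monomials in n+1 homogeneous coordinates.
N = C(n+d, d) - 1
N = C(4+2, 2) - 1
N = C(6, 2) - 1
C(6, 2) = 15
N = 15 - 1 = 14

14


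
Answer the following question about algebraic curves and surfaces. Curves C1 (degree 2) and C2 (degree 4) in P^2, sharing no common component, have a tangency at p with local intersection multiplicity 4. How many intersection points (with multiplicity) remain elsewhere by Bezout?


By Bezout's theorem, the total intersection number is d1 * d2.
Total = 2 * 4 = 8
Intersection multiplicity at p = 4
Remaining intersections = 8 - 4 = 4

4


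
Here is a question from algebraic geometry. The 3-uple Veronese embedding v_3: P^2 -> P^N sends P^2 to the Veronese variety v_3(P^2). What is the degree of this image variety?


The Veronese variety v_3(P^2) has degree d^r.
d^r = 3^2 = 9

9


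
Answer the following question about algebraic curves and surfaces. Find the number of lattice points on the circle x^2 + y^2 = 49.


Systematically check integer values of x where x^2 <= 49.
For each valid x, check if 49 - x^2 is a perfect square.
x=0: 49 - 0 = 49, sqrt = 7 (valid)
x=7: 49 - 49 = 0, sqrt = 0 (valid)
Total integer solutions found: 4

4


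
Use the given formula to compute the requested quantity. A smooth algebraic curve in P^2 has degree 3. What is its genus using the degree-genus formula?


Using the genus formula for smooth plane curves:
g = (d-1)(d-2)/2
g = (3-1)(3-2)/2
g = 2*1/2
g = 2/2 = 1

1


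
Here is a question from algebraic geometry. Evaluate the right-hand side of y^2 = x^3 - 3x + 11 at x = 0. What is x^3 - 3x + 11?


Compute x^3 - 3x + 11 at x = 0:
x^3 = 0^3 = 0
(-3)*x = (-3)*0 = 0
Sum: 0 + 0 + 11 = 11

11


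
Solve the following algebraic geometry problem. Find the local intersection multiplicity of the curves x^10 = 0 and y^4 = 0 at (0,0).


The intersection multiplicity of V(x^a) and V(y^b) at the origin is:
I(O; V(x^10), V(y^4)) = dim_k(k[x,y]/(x^10, y^4))
A basis for k[x,y]/(x^10, y^4) is the set of monomials x^i * y^j
where 0 <= i < 10 and 0 <= j < 4.
The number of such monomials is 10 * 4 = 40

40


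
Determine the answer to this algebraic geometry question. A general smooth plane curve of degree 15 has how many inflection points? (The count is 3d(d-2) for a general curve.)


For a general smooth plane curve C of degree d, the inflection points are
the intersection of C with its Hessian curve, which has degree 3(d-2).
By Bezout, the total intersection number is d * 3(d-2) = 15 * 39 = 585.
For a general curve every flex is ordinary, so each contributes
multiplicity 1 to C·Hess(C), and the number of distinct inflection
points is 3d(d-2).
Inflection points = 3*15*(15-2) = 3*15*13 = 585

585


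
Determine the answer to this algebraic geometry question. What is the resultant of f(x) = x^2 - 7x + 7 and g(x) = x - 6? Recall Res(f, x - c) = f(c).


For Res(f, x - c), we evaluate f at x = c.
f(6) = 6^2 - 7*6 + 7
= 36 - 42 + 7
= -6 + 7 = 1
Res(f, g) = 1

1


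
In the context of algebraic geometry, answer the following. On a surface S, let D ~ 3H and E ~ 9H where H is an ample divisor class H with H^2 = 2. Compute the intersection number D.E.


Using bilinearity of the intersection pairing on a surface S:
(aH).(bH) = ab * (H.H)
We have H^2 = 2.
D.E = (3H).(9H) = 3*9*2
= 27*2
= 54

54


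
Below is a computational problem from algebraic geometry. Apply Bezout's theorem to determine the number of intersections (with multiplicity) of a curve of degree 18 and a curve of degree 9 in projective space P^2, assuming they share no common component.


Bezout's theorem states the intersection count equals the product of degrees.
Intersection count = 18 * 9 = 162

162


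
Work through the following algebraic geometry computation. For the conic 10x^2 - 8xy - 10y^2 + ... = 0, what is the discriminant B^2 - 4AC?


The discriminant of a conic Ax^2 + Bxy + Cy^2 + ... = 0 is B^2 - 4AC.
B^2 = (-8)^2 = 64
4AC = 4*10*(-10) = -400
Discriminant = 64 + 400 = 464

464


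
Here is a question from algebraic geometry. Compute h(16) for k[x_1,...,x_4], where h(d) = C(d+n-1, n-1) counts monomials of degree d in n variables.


The Hilbert function for the polynomial ring in 4 variables is:
h(d) = C(d+n-1, n-1)
h(16) = C(16+4-1, 4-1) = C(19, 3)
= 19! / (3! * 16!)
= 969

969


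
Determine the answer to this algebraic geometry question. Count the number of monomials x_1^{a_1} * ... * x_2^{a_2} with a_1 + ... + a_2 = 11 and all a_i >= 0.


The number of degree-11 monomials in 2 variables is C(d+n-1, n-1).
= C(11+2-1, 2-1) = C(12, 1)
= 12

12


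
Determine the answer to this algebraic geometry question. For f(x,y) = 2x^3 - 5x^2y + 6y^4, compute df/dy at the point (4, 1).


df/dy = (-5)*x^2 + 4*6*y^3
At (4,1): (-5)*4^2 + 4*6*1^3
= -80 + 24
= -56

-56


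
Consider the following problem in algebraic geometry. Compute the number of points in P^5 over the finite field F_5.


P^5(F_5) has (q^(n+1) - 1)/(q - 1) points.
= 5^5 + 5^4 + 5^3 + 5^2 + 5^1 + 5^0
= 3125 + 625 + 125 + 25 + 5 + 1
= 3906

3906


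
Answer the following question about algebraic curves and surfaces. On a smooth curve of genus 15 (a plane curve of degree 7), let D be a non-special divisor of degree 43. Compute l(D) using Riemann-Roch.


First, compute the genus of a smooth plane curve of degree 7:
g = (d-1)(d-2)/2 = (7-1)(7-2)/2 = 15
For a non-special divisor D (i.e., h^1(D) = 0), Riemann-Roch gives:
l(D) = deg(D) - g + 1
Since deg(D) = 43 >= 2g - 1 = 29, D is non-special.
l(D) = 43 - 15 + 1 = 29

29


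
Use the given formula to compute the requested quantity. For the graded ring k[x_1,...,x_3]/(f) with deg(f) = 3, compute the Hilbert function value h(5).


For R = k[x_1,...,x_n]/(f) with f homogeneous of degree e:
The Hilbert series is (1 - t^e)/(1 - t)^n.
So h(d) = C(d+n-1, n-1) - C(d-e+n-1, n-1) for d >= e.
With n=3, e=3, d=5:
C(5+3-1, 3-1) = C(7, 2) = 21
C(5-3+3-1, 3-1) = C(4, 2) = 6
h(5) = 21 - 6 = 15

15


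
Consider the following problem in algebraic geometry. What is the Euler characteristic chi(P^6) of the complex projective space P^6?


The complex projective space P^6 has one cell in each even real dimension 0, 2, ..., 12.
The cohomology groups are H^{2k}(P^6) = Z for k = 0,...,6, and 0 otherwise.
Euler characteristic = sum of Betti numbers = 1 per even-dimensional cohomology group.
chi(P^6) = 6 + 1 = 7

7


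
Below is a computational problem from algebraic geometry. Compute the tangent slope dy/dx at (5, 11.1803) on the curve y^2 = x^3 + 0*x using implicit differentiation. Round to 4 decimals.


Using implicit differentiation of y^2 = x^3 + 0*x:
2y * dy/dx = 3x^2 + 0
dy/dx = (3x^2 + 0)/(2y)
Numerator: 3*5^2 + 0 = 75
Denominator: 2*11.1803 = 22.3606
dy/dx = 75/22.3606 = 3.3541

3.3541


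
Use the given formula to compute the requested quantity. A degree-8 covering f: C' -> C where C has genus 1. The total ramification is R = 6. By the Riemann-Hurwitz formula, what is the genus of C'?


Riemann-Hurwitz formula: 2g' - 2 = d(2g - 2) + R
Given: d = 8, g = 1, R = 6
2g' - 2 = 8*(2*1 - 2) + 6
2g' - 2 = 8*0 + 6
2g' - 2 = 0 + 6 = 6
2g' = 8
g' = 4

4


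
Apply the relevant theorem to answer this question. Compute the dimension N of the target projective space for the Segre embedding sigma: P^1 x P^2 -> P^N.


The Segre embedding maps P^m x P^n into P^N via
all products of coordinates from each factor.
N = (m+1)(n+1) - 1
N = (1+1)(2+1) - 1
N = 2*3 - 1
N = 6 - 1 = 5

5


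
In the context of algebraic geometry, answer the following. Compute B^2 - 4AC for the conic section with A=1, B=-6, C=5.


The discriminant of a conic Ax^2 + Bxy + Cy^2 + ... = 0 is B^2 - 4AC.
B^2 = (-6)^2 = 36
4AC = 4*1*5 = 20
Discriminant = 36 - 20 = 16

16


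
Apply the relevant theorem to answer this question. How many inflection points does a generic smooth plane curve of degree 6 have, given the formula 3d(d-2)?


For a general smooth plane curve C of degree d, the inflection points are
the intersection of C with its Hessian curve, which has degree 3(d-2).
By Bezout, the total intersection number is d * 3(d-2) = 6 * 12 = 72.
For a general curve every flex is ordinary, so each contributes
multiplicity 1 to C·Hess(C), and the number of distinct inflection
points is 3d(d-2).
Inflection points = 3*6*(6-2) = 3*6*4 = 72

72


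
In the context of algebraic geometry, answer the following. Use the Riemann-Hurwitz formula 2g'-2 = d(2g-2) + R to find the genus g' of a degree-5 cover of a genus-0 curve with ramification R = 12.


Riemann-Hurwitz formula: 2g' - 2 = d(2g - 2) + R
Given: d = 5, g = 0, R = 12
2g' - 2 = 5*(2*0 - 2) + 12
2g' - 2 = 5*(-2) + 12
2g' - 2 = -10 + 12 = 2
2g' = 4
g' = 2

2


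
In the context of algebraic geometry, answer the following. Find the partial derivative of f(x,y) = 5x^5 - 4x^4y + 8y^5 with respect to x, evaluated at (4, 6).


df/dx = 5*5*x^4 + 4*(-4)*x^3*y
At (4,6): 5*5*4^4 + 4*(-4)*4^3*6
= 6400 - 6144
= 256

256


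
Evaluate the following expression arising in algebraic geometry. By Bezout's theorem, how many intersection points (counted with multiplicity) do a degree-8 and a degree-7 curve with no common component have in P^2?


Bezout's theorem states the intersection count equals the product of degrees.
Intersection count = 8 * 7 = 56

56


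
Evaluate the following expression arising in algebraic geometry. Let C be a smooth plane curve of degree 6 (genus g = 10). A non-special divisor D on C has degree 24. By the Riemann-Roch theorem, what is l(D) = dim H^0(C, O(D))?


First, compute the genus of a smooth plane curve of degree 6:
g = (d-1)(d-2)/2 = (6-1)(6-2)/2 = 10
For a non-special divisor D (i.e., h^1(D) = 0), Riemann-Roch gives:
l(D) = deg(D) - g + 1
Since deg(D) = 24 >= 2g - 1 = 19, D is non-special.
l(D) = 24 - 10 + 1 = 15

15


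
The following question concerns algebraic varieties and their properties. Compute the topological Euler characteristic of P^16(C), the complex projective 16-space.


The complex projective space P^16 has one cell in each even real dimension 0, 2, ..., 32.
The cohomology groups are H^{2k}(P^16) = Z for k = 0,...,16, and 0 otherwise.
Euler characteristic = sum of Betti numbers = 1 per even-dimensional cohomology group.
chi(P^16) = 16 + 1 = 17

17


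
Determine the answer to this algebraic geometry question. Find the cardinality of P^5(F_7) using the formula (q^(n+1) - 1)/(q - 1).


P^5(F_7) has (q^(n+1) - 1)/(q - 1) points.
= 7^5 + 7^4 + 7^3 + 7^2 + 7^1 + 7^0
= 16807 + 2401 + 343 + 49 + 7 + 1
= 19608

19608


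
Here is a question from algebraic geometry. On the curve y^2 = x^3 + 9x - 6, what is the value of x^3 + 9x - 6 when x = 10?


Compute x^3 + 9x - 6 at x = 10:
x^3 = 10^3 = 1000
9*x = 9*10 = 90
Sum: 1000 + 90 - 6 = 1084

1084


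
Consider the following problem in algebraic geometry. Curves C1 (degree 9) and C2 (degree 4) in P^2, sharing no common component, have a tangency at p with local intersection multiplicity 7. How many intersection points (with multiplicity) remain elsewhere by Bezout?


By Bezout's theorem, the total intersection number is d1 * d2.
Total = 9 * 4 = 36
Intersection multiplicity at p = 7
Remaining intersections = 36 - 7 = 29

29


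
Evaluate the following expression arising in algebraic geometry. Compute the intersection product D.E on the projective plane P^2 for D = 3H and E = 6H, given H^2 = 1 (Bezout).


Using bilinearity of the intersection pairing on the projective plane P^2:
(aH).(bH) = ab * (H.H)
We have H^2 = 1 (Bezout).
D.E = (3H).(6H) = 3*6*1
= 18*1
= 18

18


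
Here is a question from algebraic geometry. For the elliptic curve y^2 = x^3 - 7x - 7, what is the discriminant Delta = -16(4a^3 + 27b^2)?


Compute each component:
4a^3 = 4*(-7)^3 = 4*(-343) = -1372
27b^2 = 27*(-7)^2 = 27*49 = 1323
4a^3 + 27b^2 = -1372 + 1323 = -49
Delta = -16*(-49) = 784

784


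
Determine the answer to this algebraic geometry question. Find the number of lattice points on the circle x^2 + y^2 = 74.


Systematically check integer values of x where x^2 <= 74.
For each valid x, check if 74 - x^2 is a perfect square.
x=5: 74 - 25 = 49, sqrt = 7 (valid)
x=7: 74 - 49 = 25, sqrt = 5 (valid)
Total integer solutions found: 8

8


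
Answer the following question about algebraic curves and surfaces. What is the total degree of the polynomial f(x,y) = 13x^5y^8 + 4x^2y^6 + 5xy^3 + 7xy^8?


Examine each term for its total degree (sum of exponents).
  Term '13x^5y^8' has total degree 5+8 = 13.
  Term '4x^2y^6' has total degree 2+6 = 8.
  Term '5xy^3' has total degree 1+3 = 4.
  Term '7xy^8' has total degree 1+8 = 9.
The maximum total degree among all terms is 13.

13


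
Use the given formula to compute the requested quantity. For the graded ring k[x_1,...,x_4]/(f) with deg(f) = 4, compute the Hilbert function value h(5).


For R = k[x_1,...,x_n]/(f) with f homogeneous of degree e:
The Hilbert series is (1 - t^e)/(1 - t)^n.
So h(d) = C(d+n-1, n-1) - C(d-e+n-1, n-1) for d >= e.
With n=4, e=4, d=5:
C(5+4-1, 4-1) = C(8, 3) = 56
C(5-4+4-1, 4-1) = C(4, 3) = 4
h(5) = 56 - 4 = 52

52


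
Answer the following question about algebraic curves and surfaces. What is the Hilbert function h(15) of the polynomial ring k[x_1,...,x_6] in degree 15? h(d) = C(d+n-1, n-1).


The Hilbert function for the polynomial ring in 6 variables is:
h(d) = C(d+n-1, n-1)
h(15) = C(15+6-1, 6-1) = C(20, 5)
= 20! / (5! * 15!)
= 15504

15504


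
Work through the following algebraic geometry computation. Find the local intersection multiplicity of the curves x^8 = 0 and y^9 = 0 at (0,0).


The intersection multiplicity of V(x^a) and V(y^b) at the origin is:
I(O; V(x^8), V(y^9)) = dim_k(k[x,y]/(x^8, y^9))
A basis for k[x,y]/(x^8, y^9) is the set of monomials x^i * y^j
where 0 <= i < 8 and 0 <= j < 9.
The number of such monomials is 8 * 9 = 72

72


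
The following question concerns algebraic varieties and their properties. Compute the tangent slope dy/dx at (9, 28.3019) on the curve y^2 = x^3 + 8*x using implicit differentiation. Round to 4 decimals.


Using implicit differentiation of y^2 = x^3 + 8*x:
2y * dy/dx = 3x^2 + 8
dy/dx = (3x^2 + 8)/(2y)
Numerator: 3*9^2 + 8 = 251
Denominator: 2*28.3019 = 56.6038
dy/dx = 251/56.6038 = 4.4343

4.4343


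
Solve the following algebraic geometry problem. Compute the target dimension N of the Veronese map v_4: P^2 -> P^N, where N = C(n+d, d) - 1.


The Veronese embedding v_d: P^n -> P^N maps each point to all
degree-d monomials in n+1 homogeneous coordinates.
N = C(n+d, d) - 1
N = C(2+4, 4) - 1
N = C(6, 4) - 1
C(6, 4) = 15
N = 15 - 1 = 14

14


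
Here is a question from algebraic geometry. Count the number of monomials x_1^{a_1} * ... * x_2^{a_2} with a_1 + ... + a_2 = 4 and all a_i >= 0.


The number of degree-4 monomials in 2 variables is C(d+n-1, n-1).
= C(4+2-1, 2-1) = C(5, 1)
= 5

5


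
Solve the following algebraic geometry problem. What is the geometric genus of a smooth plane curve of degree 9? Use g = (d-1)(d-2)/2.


Using the genus formula for smooth plane curves:
g = (d-1)(d-2)/2
g = (9-1)(9-2)/2
g = 8*7/2
g = 56/2 = 28

28


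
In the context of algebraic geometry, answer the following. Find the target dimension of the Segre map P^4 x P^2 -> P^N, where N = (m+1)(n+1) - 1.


The Segre embedding maps P^m x P^n into P^N via
all products of coordinates from each factor.
N = (m+1)(n+1) - 1
N = (4+1)(2+1) - 1
N = 5*3 - 1
N = 15 - 1 = 14

14


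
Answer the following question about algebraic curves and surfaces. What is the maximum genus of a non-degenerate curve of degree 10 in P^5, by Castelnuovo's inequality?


Castelnuovo's bound: write d - 1 = m(r-1) + epsilon with 0 <= epsilon < r-1.
d - 1 = 10 - 1 = 9
r - 1 = 5 - 1 = 4
9 = 2*4 + 1, so m = 2, epsilon = 1
pi(d, r) = m(m-1)(r-1)/2 + m*epsilon
= 2*1*4/2 + 2*1
= 8/2 + 2
= 4 + 2 = 6

6


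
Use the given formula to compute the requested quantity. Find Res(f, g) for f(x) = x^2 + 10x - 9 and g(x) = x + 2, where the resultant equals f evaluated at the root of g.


For Res(f, x - c), we evaluate f at x = c.
f(-2) = (-2)^2 + 10*(-2) - 9
= 4 - 20 - 9
= -16 - 9 = -25
Res(f, g) = -25

-25


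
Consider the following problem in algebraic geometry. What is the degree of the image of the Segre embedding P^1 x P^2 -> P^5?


The degree of the Segre variety P^1 x P^2 is C(m+n, m).
= C(3, 1)
= 3

3


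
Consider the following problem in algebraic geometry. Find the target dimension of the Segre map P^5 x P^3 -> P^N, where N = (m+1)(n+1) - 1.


The Segre embedding maps P^m x P^n into P^N via
all products of coordinates from each factor.
N = (m+1)(n+1) - 1
N = (5+1)(3+1) - 1
N = 6*4 - 1
N = 24 - 1 = 23

23


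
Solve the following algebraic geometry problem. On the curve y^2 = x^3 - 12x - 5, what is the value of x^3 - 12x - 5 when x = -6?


Compute x^3 - 12x - 5 at x = -6:
x^3 = (-6)^3 = -216
(-12)*x = (-12)*(-6) = 72
Sum: -216 + 72 - 5 = -149

-149


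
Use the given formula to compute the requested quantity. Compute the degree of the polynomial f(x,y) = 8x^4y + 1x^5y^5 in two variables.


Examine each term for its total degree (sum of exponents).
  Term '8x^4y' has total degree 4+1 = 5.
  Term '1x^5y^5' has total degree 5+5 = 10.
The maximum total degree among all terms is 10.

10


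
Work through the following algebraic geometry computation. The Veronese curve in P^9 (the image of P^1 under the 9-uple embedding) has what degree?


The rational normal curve in P^9 is the image of P^1 under the 9-uple Veronese.
A general hyperplane in P^9 pulls back to a degree-9 form on P^1, which has 9 zeros,
so the curve meets a general hyperplane in 9 points. Degree = 9.

9


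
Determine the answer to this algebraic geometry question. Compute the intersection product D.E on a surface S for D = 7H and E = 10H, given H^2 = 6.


Using bilinearity of the intersection pairing on a surface S:
(aH).(bH) = ab * (H.H)
We have H^2 = 6.
D.E = (7H).(10H) = 7*10*6
= 70*6
= 420

420


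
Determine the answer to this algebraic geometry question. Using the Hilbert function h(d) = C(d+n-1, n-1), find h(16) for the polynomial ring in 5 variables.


The Hilbert function for the polynomial ring in 5 variables is:
h(d) = C(d+n-1, n-1)
h(16) = C(16+5-1, 5-1) = C(20, 4)
= 20! / (4! * 16!)
= 4845

4845


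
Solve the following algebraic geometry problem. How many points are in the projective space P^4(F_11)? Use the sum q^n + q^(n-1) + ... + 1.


P^4(F_11) has (q^(n+1) - 1)/(q - 1) points.
= 11^4 + 11^3 + 11^2 + 11^1 + 11^0
= 14641 + 1331 + 121 + 11 + 1
= 16105

16105


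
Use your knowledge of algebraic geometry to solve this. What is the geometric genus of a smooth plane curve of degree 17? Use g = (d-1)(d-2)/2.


Using the genus formula for smooth plane curves:
g = (d-1)(d-2)/2
g = (17-1)(17-2)/2
g = 16*15/2
g = 240/2 = 120

120


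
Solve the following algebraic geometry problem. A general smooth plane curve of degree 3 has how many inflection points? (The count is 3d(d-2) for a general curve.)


For a general smooth plane curve C of degree d, the inflection points are
the intersection of C with its Hessian curve, which has degree 3(d-2).
By Bezout, the total intersection number is d * 3(d-2) = 3 * 3 = 9.
For a general curve every flex is ordinary, so each contributes
multiplicity 1 to C·Hess(C), and the number of distinct inflection
points is 3d(d-2).
Inflection points = 3*3*(3-2) = 3*3*1 = 9

9


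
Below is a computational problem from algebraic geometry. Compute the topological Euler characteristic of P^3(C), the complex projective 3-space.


The complex projective space P^3 has one cell in each even real dimension 0, 2, ..., 6.
The cohomology groups are H^{2k}(P^3) = Z for k = 0,...,3, and 0 otherwise.
Euler characteristic = sum of Betti numbers = 1 per even-dimensional cohomology group.
chi(P^3) = 3 + 1 = 4

4


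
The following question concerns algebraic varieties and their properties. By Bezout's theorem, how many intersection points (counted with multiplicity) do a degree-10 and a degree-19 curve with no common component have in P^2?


Bezout's theorem states the intersection count equals the product of degrees.
Intersection count = 10 * 19 = 190

190


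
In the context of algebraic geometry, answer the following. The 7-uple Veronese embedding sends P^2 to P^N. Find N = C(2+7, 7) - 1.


The Veronese embedding v_d: P^n -> P^N maps each point to all
degree-d monomials in n+1 homogeneous coordinates.
N = C(n+d, d) - 1
N = C(2+7, 7) - 1
N = C(9, 7) - 1
C(9, 7) = 36
N = 36 - 1 = 35

35


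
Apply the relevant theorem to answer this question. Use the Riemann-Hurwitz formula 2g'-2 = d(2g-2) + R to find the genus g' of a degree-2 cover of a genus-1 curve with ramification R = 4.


Riemann-Hurwitz formula: 2g' - 2 = d(2g - 2) + R
Given: d = 2, g = 1, R = 4
2g' - 2 = 2*(2*1 - 2) + 4
2g' - 2 = 2*0 + 4
2g' - 2 = 0 + 4 = 4
2g' = 6
g' = 3

3


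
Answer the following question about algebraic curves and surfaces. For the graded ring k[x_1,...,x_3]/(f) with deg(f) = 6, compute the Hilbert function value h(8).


For R = k[x_1,...,x_n]/(f) with f homogeneous of degree e:
The Hilbert series is (1 - t^e)/(1 - t)^n.
So h(d) = C(d+n-1, n-1) - C(d-e+n-1, n-1) for d >= e.
With n=3, e=6, d=8:
C(8+3-1, 3-1) = C(10, 2) = 45
C(8-6+3-1, 3-1) = C(4, 2) = 6
h(8) = 45 - 6 = 39

39


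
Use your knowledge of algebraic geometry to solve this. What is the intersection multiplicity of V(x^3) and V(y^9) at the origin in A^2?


The intersection multiplicity of V(x^a) and V(y^b) at the origin is:
I(O; V(x^3), V(y^9)) = dim_k(k[x,y]/(x^3, y^9))
A basis for k[x,y]/(x^3, y^9) is the set of monomials x^i * y^j
where 0 <= i < 3 and 0 <= j < 9.
The number of such monomials is 3 * 9 = 27

27


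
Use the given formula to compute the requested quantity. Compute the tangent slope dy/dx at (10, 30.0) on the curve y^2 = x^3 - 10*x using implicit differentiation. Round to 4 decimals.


Using implicit differentiation of y^2 = x^3 - 10*x:
2y * dy/dx = 3x^2 - 10
dy/dx = (3x^2 - 10)/(2y)
Numerator: 3*10^2 - 10 = 290
Denominator: 2*30.0 = 60.0
dy/dx = 290/60.0 = 4.8333

4.8333


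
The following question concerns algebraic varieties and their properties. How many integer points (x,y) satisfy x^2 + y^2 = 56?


Systematically check integer values of x where x^2 <= 56.
For each valid x, check if 56 - x^2 is a perfect square.
Total integer solutions found: 0

0


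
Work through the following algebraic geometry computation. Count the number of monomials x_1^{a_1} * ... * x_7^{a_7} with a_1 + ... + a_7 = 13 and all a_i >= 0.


The number of degree-13 monomials in 7 variables is C(d+n-1, n-1).
= C(13+7-1, 7-1) = C(19, 6)
= 27132

27132


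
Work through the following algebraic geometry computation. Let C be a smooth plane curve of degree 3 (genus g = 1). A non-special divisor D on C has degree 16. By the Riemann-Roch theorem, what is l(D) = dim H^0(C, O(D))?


First, compute the genus of a smooth plane curve of degree 3:
g = (d-1)(d-2)/2 = (3-1)(3-2)/2 = 1
For a non-special divisor D (i.e., h^1(D) = 0), Riemann-Roch gives:
l(D) = deg(D) - g + 1
Since deg(D) = 16 >= 2g - 1 = 1, D is non-special.
l(D) = 16 - 1 + 1 = 16

16


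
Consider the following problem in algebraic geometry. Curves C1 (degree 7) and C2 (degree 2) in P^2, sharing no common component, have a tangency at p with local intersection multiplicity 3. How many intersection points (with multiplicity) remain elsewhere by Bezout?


By Bezout's theorem, the total intersection number is d1 * d2.
Total = 7 * 2 = 14
Intersection multiplicity at p = 3
Remaining intersections = 14 - 3 = 11

11


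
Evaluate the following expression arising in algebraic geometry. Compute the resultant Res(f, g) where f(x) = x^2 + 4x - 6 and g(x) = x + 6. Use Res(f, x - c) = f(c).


For Res(f, x - c), we evaluate f at x = c.
f(-6) = (-6)^2 + 4*(-6) - 6
= 36 - 24 - 6
= 12 - 6 = 6
Res(f, g) = 6

6


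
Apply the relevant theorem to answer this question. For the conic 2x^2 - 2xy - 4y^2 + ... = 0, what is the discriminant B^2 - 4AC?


The discriminant of a conic Ax^2 + Bxy + Cy^2 + ... = 0 is B^2 - 4AC.
B^2 = (-2)^2 = 4
4AC = 4*2*(-4) = -32
Discriminant = 4 + 32 = 36

36


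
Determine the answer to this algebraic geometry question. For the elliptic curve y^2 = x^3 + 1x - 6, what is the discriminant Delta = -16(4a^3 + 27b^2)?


Compute each component:
4a^3 = 4*1^3 = 4*1 = 4
27b^2 = 27*(-6)^2 = 27*36 = 972
4a^3 + 27b^2 = 4 + 972 = 976
Delta = -16*976 = -15616

-15616


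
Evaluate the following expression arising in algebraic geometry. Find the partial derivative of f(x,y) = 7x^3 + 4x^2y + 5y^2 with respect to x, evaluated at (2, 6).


df/dx = 3*7*x^2 + 2*4*x^1*y
At (2,6): 3*7*2^2 + 2*4*2^1*6
= 84 + 96
= 180

180


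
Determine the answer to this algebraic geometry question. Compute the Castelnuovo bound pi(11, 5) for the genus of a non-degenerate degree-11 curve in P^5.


Castelnuovo's bound: write d - 1 = m(r-1) + epsilon with 0 <= epsilon < r-1.
d - 1 = 11 - 1 = 10
r - 1 = 5 - 1 = 4
10 = 2*4 + 2, so m = 2, epsilon = 2
pi(d, r) = m(m-1)(r-1)/2 + m*epsilon
= 2*1*4/2 + 2*2
= 8/2 + 4
= 4 + 4 = 8

8


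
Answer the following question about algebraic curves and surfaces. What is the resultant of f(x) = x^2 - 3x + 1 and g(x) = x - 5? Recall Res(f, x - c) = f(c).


For Res(f, x - c), we evaluate f at x = c.
f(5) = 5^2 - 3*5 + 1
= 25 - 15 + 1
= 10 + 1 = 11
Res(f, g) = 11

11


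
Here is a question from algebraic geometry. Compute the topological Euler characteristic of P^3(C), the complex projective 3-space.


The complex projective space P^3 has one cell in each even real dimension 0, 2, ..., 6.
The cohomology groups are H^{2k}(P^3) = Z for k = 0,...,3, and 0 otherwise.
Euler characteristic = sum of Betti numbers = 1 per even-dimensional cohomology group.
chi(P^3) = 3 + 1 = 4

4


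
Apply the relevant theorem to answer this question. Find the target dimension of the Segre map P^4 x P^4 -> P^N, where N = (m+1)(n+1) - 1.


The Segre embedding maps P^m x P^n into P^N via
all products of coordinates from each factor.
N = (m+1)(n+1) - 1
N = (4+1)(4+1) - 1
N = 5*5 - 1
N = 25 - 1 = 24

24


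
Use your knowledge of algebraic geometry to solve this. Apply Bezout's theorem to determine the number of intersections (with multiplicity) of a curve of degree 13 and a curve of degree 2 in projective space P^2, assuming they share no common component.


Bezout's theorem states the intersection count equals the product of degrees.
Intersection count = 13 * 2 = 26

26


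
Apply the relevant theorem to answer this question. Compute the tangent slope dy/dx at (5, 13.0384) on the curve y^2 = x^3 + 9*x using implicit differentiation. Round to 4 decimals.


Using implicit differentiation of y^2 = x^3 + 9*x:
2y * dy/dx = 3x^2 + 9
dy/dx = (3x^2 + 9)/(2y)
Numerator: 3*5^2 + 9 = 84
Denominator: 2*13.0384 = 26.0768
dy/dx = 84/26.0768 = 3.2213

3.2213


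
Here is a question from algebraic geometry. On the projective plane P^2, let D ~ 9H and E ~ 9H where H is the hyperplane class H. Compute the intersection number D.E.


Using bilinearity of the intersection pairing on the projective plane P^2:
(aH).(bH) = ab * (H.H)
We have H^2 = 1 (Bezout).
D.E = (9H).(9H) = 9*9*1
= 81*1
= 81

81


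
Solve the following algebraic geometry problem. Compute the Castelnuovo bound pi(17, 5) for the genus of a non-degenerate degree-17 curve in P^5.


Castelnuovo's bound: write d - 1 = m(r-1) + epsilon with 0 <= epsilon < r-1.
d - 1 = 17 - 1 = 16
r - 1 = 5 - 1 = 4
16 = 4*4 + 0, so m = 4, epsilon = 0
pi(d, r) = m(m-1)(r-1)/2 + m*epsilon
= 4*3*4/2 + 4*0
= 48/2 + 0
= 24 + 0 = 24

24


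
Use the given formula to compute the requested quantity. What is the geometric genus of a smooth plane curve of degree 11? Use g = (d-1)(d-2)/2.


Using the genus formula for smooth plane curves:
g = (d-1)(d-2)/2
g = (11-1)(11-2)/2
g = 10*9/2
g = 90/2 = 45

45


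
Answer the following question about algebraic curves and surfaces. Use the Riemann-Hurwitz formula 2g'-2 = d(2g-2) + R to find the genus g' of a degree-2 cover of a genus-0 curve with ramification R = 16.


Riemann-Hurwitz formula: 2g' - 2 = d(2g - 2) + R
Given: d = 2, g = 0, R = 16
2g' - 2 = 2*(2*0 - 2) + 16
2g' - 2 = 2*(-2) + 16
2g' - 2 = -4 + 16 = 12
2g' = 14
g' = 7

7


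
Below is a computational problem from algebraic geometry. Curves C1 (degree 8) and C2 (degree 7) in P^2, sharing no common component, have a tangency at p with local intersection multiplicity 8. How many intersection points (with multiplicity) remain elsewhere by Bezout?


By Bezout's theorem, the total intersection number is d1 * d2.
Total = 8 * 7 = 56
Intersection multiplicity at p = 8
Remaining intersections = 56 - 8 = 48

48


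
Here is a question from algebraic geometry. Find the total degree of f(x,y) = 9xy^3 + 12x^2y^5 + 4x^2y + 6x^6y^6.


Examine each term for its total degree (sum of exponents).
  Term '9xy^3' has total degree 1+3 = 4.
  Term '12x^2y^5' has total degree 2+5 = 7.
  Term '4x^2y' has total degree 2+1 = 3.
  Term '6x^6y^6' has total degree 6+6 = 12.
The maximum total degree among all terms is 12.

12


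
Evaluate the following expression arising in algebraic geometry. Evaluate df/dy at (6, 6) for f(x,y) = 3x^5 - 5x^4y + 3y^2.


df/dy = (-5)*x^4 + 2*3*y^1
At (6,6): (-5)*6^4 + 2*3*6^1
= -6480 + 36
= -6444

-6444


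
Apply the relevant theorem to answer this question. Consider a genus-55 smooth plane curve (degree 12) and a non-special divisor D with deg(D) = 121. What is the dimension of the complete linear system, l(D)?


First, compute the genus of a smooth plane curve of degree 12:
g = (d-1)(d-2)/2 = (12-1)(12-2)/2 = 55
For a non-special divisor D (i.e., h^1(D) = 0), Riemann-Roch gives:
l(D) = deg(D) - g + 1
Since deg(D) = 121 >= 2g - 1 = 109, D is non-special.
l(D) = 121 - 55 + 1 = 67

67
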